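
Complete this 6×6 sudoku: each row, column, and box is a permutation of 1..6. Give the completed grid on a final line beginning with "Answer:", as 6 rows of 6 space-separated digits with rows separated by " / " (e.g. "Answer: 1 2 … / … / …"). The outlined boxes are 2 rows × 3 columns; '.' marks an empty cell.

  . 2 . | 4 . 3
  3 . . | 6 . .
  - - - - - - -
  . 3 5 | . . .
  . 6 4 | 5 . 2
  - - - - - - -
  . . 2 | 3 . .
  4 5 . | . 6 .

Step 1. [r6c6∈{1}] nothing but 1 survives at r6c6. So r6c6=1.
Step 2. [r2c3∈{1}] r2c3 has the single candidate 1 ⇒ r2c3=1.
Step 3. [r1c5∈{1,5}] across row 1, 1 lands solely at r1c5, so r1c5=1.
Step 4. [r5c1∈{1,6}] r5c1 is the only open cell in row 5 admitting 6 ⇒ r5c1=6.
Step 5. [r3c5∈{4}] only 4 remains possible at r3c5. So r3c5=4.
Step 6. [r5c5∈{5}] r5c5 is down to just 5 ⇒ r5c5=5.
Step 7. [r3c4∈{1}] r3c4's peers cover all but 1 ⇒ r3c4=1.
Step 8. [r5c2∈{1}] only 1 remains possible at r5c2 ⇒ r5c2=1.
Step 9. [r3c1∈{2}] only 2 remains possible at r3c1 ⇒ r3c1=2.
Step 10. [r1c3∈{6}] r1c3's peers cover all but 6 ⇒ r1c3=6.
Step 11. [r6c3∈{3}] r6c3 is down to just 3. So r6c3=3.
Step 12. [r5c6∈{4}] r5c6's peers cover all but 4 ⇒ r5c6=4.
Step 13. [r2c6∈{5}] nothing but 5 survives at r2c6. So r2c6=5.
Step 14. [r2c5∈{2}] only 2 remains possible at r2c5, so r2c5=2.
Step 15. [r3c6∈{6}] r3c6 is down to just 6 ⇒ r3c6=6.
Step 16. [r2c2∈{4}] r2c2 has the single candidate 4, so r2c2=4.
Step 17. [r4c5∈{3}] r4c5 is down to just 3, so r4c5=3.
Step 18. [r4c1∈{1}] r4c1 is down to just 1. So r4c1=1.
Step 19. [r1c1∈{5}] nothing but 5 survives at r1c1, so r1c1=5.
Step 20. [r6c4∈{2}] only 2 remains possible at r6c4 ⇒ r6c4=2.

Answer: 5 2 6 4 1 3 / 3 4 1 6 2 5 / 2 3 5 1 4 6 / 1 6 4 5 3 2 / 6 1 2 3 5 4 / 4 5 3 2 6 1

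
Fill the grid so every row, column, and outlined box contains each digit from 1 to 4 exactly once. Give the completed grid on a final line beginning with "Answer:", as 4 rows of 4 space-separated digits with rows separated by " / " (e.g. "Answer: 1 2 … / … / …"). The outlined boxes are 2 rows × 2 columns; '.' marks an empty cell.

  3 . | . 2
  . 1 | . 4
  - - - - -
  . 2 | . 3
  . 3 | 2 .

Step 1. [r4c1∈{1,4}] across row 4, 4 lands solely at r4c1. So r4c1=4.
Step 2. [r3c3∈{1,4}] 4 has one home in row 3: r3c3. So r3c3=4.
Step 3. [r2c1∈{2}] r2c1's peers cover all but 2, so r2c1=2.
Step 4. [r1c2∈{4}] r1c2 has the single candidate 4. So r1c2=4.
Step 5. [r3c1∈{1}] r3c1 has the single candidate 1 ⇒ r3c1=1.
Step 6. [r1c3∈{1}] r1c3's peers cover all but 1 ⇒ r1c3=1.
Step 7. [r2c3∈{3}] nothing but 3 survives at r2c3 ⇒ r2c3=3.
Step 8. [r4c4∈{1}] r4c4's peers cover all but 1 ⇒ r4c4=1.

Answer: 3 4 1 2 / 2 1 3 4 / 1 2 4 3 / 4 3 2 1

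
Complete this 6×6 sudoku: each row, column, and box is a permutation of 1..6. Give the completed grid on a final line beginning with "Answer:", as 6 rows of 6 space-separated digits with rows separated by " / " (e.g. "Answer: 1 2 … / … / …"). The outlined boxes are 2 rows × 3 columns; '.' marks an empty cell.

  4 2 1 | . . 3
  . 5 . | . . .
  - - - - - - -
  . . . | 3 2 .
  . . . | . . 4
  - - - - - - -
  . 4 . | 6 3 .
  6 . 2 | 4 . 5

Step 1. [r2c3∈{3,6}] 6 has one home in box 1: r2c3, so r2c3=6.
Step 2. [r6c5∈{1}] r6c5 has the single candidate 1. So r6c5=1.
Step 3. [r5c3∈{5}] r5c3's peers cover all but 5. So r5c3=5.
Step 4. [r3c6∈{1,6}] across col 6, 6 lands solely at r3c6 ⇒ r3c6=6.
Step 5. [r4c4∈{1,5}] 1 has one home in box 4: r4c4 ⇒ r4c4=1.
Step 6. [r4c1∈{2,3,5}] r4c1 is the only open cell in row 4 admitting 2, so r4c1=2.
Step 7. [r1c5∈{5,6}] across row 1, 6 lands solely at r1c5, so r1c5=6.
Step 8. [r5c1∈{1}] r5c1 has the single candidate 1 ⇒ r5c1=1.
Step 9. [r4c3∈{3}] nothing but 3 survives at r4c3. So r4c3=3.
Step 10. [r2c4∈{2}] r2c4 has the single candidate 2. So r2c4=2.
Step 11. [r5c6∈{2}] nothing but 2 survives at r5c6. So r5c6=2.
Step 12. [r2c1∈{3}] r2c1 has the single candidate 3. So r2c1=3.
Step 13. [r1c4∈{5}] r1c4's peers cover all but 5 ⇒ r1c4=5.
Step 14. [r4c2∈{6}] nothing but 6 survives at r4c2, so r4c2=6.
Step 15. [r3c2∈{1}] r3c2's peers cover all but 1 ⇒ r3c2=1.
Step 16. [r6c2∈{3}] r6c2 is down to just 3, so r6c2=3.
Step 17. [r3c3∈{4}] r3c3 is down to just 4. So r3c3=4.
Step 18. [r2c5∈{4}] r2c5 has the single candidate 4, so r2c5=4.
Step 19. [r2c6∈{1}] r2c6 has the single candidate 1. So r2c6=1.
Step 20. [r4c5∈{5}] only 5 remains possible at r4c5, so r4c5=5.
Step 21. [r3c1∈{5}] nothing but 5 survives at r3c1, so r3c1=5.

Answer: 4 2 1 5 6 3 / 3 5 6 2 4 1 / 5 1 4 3 2 6 / 2 6 3 1 5 4 / 1 4 5 6 3 2 / 6 3 2 4 1 5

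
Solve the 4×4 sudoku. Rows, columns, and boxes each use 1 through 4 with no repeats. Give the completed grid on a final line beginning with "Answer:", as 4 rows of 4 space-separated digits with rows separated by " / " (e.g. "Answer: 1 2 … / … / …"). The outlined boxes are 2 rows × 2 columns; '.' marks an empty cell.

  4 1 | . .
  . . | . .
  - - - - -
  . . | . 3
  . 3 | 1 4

Step 1. [r2c2∈{2}] nothing but 2 survives at r2c2, so r2c2=2.
Step 2. [r3c3∈{2}] only 2 remains possible at r3c3, so r3c3=2.
Step 3. [r2c3∈{3,4}] row 2 places 4 nowhere but r2c3 ⇒ r2c3=4.
Step 4. [r2c4∈{1}] r2c4's peers cover all but 1, so r2c4=1.
Step 5. [r1c3∈{3}] r1c3 has the single candidate 3, so r1c3=3.
Step 6. [r1c4∈{2}] r1c4 is down to just 2 ⇒ r1c4=2.
Step 7. [r3c1∈{1}] r3c1 is down to just 1 ⇒ r3c1=1.
Step 8. [r2c1∈{3}] nothing but 3 survives at r2c1. So r2c1=3.
Step 9. [r3c2∈{4}] r3c2 has the single candidate 4 ⇒ r3c2=4.
Step 10. [r4c1∈{2}] only 2 remains possible at r4c1. So r4c1=2.

Answer: 4 1 3 2 / 3 2 4 1 / 1 4 2 3 / 2 3 1 4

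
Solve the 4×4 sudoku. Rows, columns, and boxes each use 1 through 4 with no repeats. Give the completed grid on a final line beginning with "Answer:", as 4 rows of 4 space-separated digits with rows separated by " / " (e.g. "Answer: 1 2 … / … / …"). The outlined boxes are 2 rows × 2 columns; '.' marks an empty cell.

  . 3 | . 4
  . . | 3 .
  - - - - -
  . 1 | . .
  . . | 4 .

Step 1. [r3c3∈{2}] r3c3 has the single candidate 2. So r3c3=2.
Step 2. [r1c1∈{1,2}] row 1 places 2 nowhere but r1c1 ⇒ r1c1=2.
Step 3. [r4c1∈{3}] nothing but 3 survives at r4c1, so r4c1=3.
Step 4. [r2c1∈{1,4}] across col 1, 1 lands solely at r2c1. So r2c1=1.
Step 5. [r3c1∈{4}] r3c1's peers cover all but 4 ⇒ r3c1=4.
Step 6. [r4c4∈{1}] r4c4 has the single candidate 1. So r4c4=1.
Step 7. [r1c3∈{1}] r1c3's peers cover all but 1 ⇒ r1c3=1.
Step 8. [r2c4∈{2}] r2c4 is down to just 2 ⇒ r2c4=2.
Step 9. [r4c2∈{2}] only 2 remains possible at r4c2 ⇒ r4c2=2.
Step 10. [r3c4∈{3}] r3c4 has the single candidate 3 ⇒ r3c4=3.
Step 11. [r2c2∈{4}] r2c2 has the single candidate 4. So r2c2=4.

Answer: 2 3 1 4 / 1 4 3 2 / 4 1 2 3 / 3 2 4 1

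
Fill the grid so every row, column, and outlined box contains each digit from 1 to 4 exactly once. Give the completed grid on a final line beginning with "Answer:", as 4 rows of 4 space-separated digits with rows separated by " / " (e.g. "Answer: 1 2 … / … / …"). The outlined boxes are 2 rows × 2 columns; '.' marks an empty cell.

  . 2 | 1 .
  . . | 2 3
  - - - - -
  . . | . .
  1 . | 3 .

Step 1. [r4c2∈{4}] r4c2 has the single candidate 4 ⇒ r4c2=4.
Step 2. [r1c4∈{4}] only 4 remains possible at r1c4. So r1c4=4.
Step 3. [r3c1∈{2,3}] in col 1, 2 fits only at r3c1. So r3c1=2.
Step 4. [r2c2∈{1}] only 1 remains possible at r2c2. So r2c2=1.
Step 5. [r2c1∈{4}] nothing but 4 survives at r2c1 ⇒ r2c1=4.
Step 6. [r3c2∈{3}] r3c2 is down to just 3 ⇒ r3c2=3.
Step 7. [r3c4∈{1}] only 1 remains possible at r3c4, so r3c4=1.
Step 8. [r1c1∈{3}] r1c1's peers cover all but 3. So r1c1=3.
Step 9. [r4c4∈{2}] r4c4 is down to just 2, so r4c4=2.
Step 10. [r3c3∈{4}] nothing but 4 survives at r3c3 ⇒ r3c3=4.

Answer: 3 2 1 4 / 4 1 2 3 / 2 3 4 1 / 1 4 3 2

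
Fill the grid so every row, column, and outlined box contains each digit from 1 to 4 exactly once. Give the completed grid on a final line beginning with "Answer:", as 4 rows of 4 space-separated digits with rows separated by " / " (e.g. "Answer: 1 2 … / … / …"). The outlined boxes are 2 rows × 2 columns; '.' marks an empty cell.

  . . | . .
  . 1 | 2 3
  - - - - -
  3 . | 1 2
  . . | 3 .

Step 1. [r2c1∈{4}] only 4 remains possible at r2c1, so r2c1=4.
Step 2. [r4c4∈{4}] r4c4 has the single candidate 4 ⇒ r4c4=4.
Step 3. [r4c2∈{2}] r4c2 is down to just 2 ⇒ r4c2=2.
Step 4. [r1c3∈{4}] r1c3's peers cover all but 4, so r1c3=4.
Step 5. [r3c2∈{4}] r3c2's peers cover all but 4, so r3c2=4.
Step 6. [r4c1∈{1}] nothing but 1 survives at r4c1. So r4c1=1.
Step 7. [r1c1∈{2}] only 2 remains possible at r1c1. So r1c1=2.
Step 8. [r1c2∈{3}] r1c2's peers cover all but 3. So r1c2=3.
Step 9. [r1c4∈{1}] only 1 remains possible at r1c4. So r1c4=1.

Answer: 2 3 4 1 / 4 1 2 3 / 3 4 1 2 / 1 2 3 4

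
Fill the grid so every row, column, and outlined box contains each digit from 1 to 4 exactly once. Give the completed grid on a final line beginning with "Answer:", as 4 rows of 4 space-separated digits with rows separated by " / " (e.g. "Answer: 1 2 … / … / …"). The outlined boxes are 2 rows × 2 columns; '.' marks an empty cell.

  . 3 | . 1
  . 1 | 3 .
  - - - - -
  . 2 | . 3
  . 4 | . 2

Step 1. [r4c3∈{1}] only 1 remains possible at r4c3. So r4c3=1.
Step 2. [r2c4∈{4}] only 4 remains possible at r2c4 ⇒ r2c4=4.
Step 3. [r2c1∈{2}] r2c1 has the single candidate 2. So r2c1=2.
Step 4. [r4c1∈{3}] r4c1 is down to just 3, so r4c1=3.
Step 5. [r1c3∈{2}] nothing but 2 survives at r1c3. So r1c3=2.
Step 6. [r3c3∈{4}] nothing but 4 survives at r3c3, so r3c3=4.
Step 7. [r3c1∈{1}] r3c1 is down to just 1 ⇒ r3c1=1.
Step 8. [r1c1∈{4}] r1c1's peers cover all but 4 ⇒ r1c1=4.

Answer: 4 3 2 1 / 2 1 3 4 / 1 2 4 3 / 3 4 1 2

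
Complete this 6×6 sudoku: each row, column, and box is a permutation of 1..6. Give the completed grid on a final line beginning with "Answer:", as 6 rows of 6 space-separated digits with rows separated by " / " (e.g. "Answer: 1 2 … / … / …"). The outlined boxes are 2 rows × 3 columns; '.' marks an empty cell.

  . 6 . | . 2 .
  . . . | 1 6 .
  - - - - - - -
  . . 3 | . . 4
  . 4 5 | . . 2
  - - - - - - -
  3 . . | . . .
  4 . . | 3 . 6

Step 1. [r5c6∈{1,5}] 1 has one home in col 6: r5c6, so r5c6=1.
Step 2. [r5c4∈{2,4,5}] col 4 places 2 nowhere but r5c4, so r5c4=2.
Step 3. [r5c2∈{5}] nothing but 5 survives at r5c2, so r5c2=5.
Step 4. [r2c2∈{2,3}] 3 has one home in col 2: r2c2 ⇒ r2c2=3.
Step 5. [r2c6∈{5}] r2c6's peers cover all but 5 ⇒ r2c6=5.
Step 6. [r3c4∈{5,6}] 5 has one home in col 4: r3c4. So r3c4=5.
Step 7. [r3c1∈{1,2,6}] r3c1 is the only open cell in row 3 admitting 6. So r3c1=6.
Step 8. [r4c1∈{1}] r4c1 is down to just 1. So r4c1=1.
Step 9. [r6c2∈{1,2}] across col 2, 1 lands solely at r6c2. So r6c2=1.
Step 10. [r2c3∈{2,4}] row 2 places 4 nowhere but r2c3 ⇒ r2c3=4.
Step 11. [r2c1∈{2}] r2c1's peers cover all but 2. So r2c1=2.
Step 12. [r4c4∈{6}] nothing but 6 survives at r4c4 ⇒ r4c4=6.
Step 13. [r6c3∈{2}] only 2 remains possible at r6c3, so r6c3=2.
Step 14. [r3c5∈{1}] nothing but 1 survives at r3c5. So r3c5=1.
Step 15. [r1c4∈{4}] only 4 remains possible at r1c4. So r1c4=4.
Step 16. [r1c1∈{5}] r1c1's peers cover all but 5. So r1c1=5.
Step 17. [r3c2∈{2}] only 2 remains possible at r3c2 ⇒ r3c2=2.
Step 18. [r6c5∈{5}] r6c5's peers cover all but 5 ⇒ r6c5=5.
Step 19. [r5c3∈{6}] nothing but 6 survives at r5c3. So r5c3=6.
Step 20. [r1c3∈{1}] r1c3's peers cover all but 1, so r1c3=1.
Step 21. [r5c5∈{4}] r5c5 has the single candidate 4 ⇒ r5c5=4.
Step 22. [r1c6∈{3}] r1c6's peers cover all but 3. So r1c6=3.
Step 23. [r4c5∈{3}] nothing but 3 survives at r4c5. So r4c5=3.

Answer: 5 6 1 4 2 3 / 2 3 4 1 6 5 / 6 2 3 5 1 4 / 1 4 5 6 3 2 / 3 5 6 2 4 1 / 4 1 2 3 5 6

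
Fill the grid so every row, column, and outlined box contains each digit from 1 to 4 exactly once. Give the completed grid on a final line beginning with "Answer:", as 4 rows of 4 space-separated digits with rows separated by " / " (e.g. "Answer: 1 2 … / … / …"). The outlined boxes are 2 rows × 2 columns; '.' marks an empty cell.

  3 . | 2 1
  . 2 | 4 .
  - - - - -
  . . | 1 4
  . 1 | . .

Step 1. [r4c4∈{2,3}] col 4 places 2 nowhere but r4c4. So r4c4=2.
Step 2. [r3c2∈{3}] nothing but 3 survives at r3c2 ⇒ r3c2=3.
Step 3. [r1c2∈{4}] only 4 remains possible at r1c2, so r1c2=4.
Step 4. [r3c1∈{2}] r3c1 is down to just 2. So r3c1=2.
Step 5. [r2c1∈{1}] r2c1 has the single candidate 1, so r2c1=1.
Step 6. [r2c4∈{3}] nothing but 3 survives at r2c4. So r2c4=3.
Step 7. [r4c3∈{3}] r4c3 has the single candidate 3, so r4c3=3.
Step 8. [r4c1∈{4}] r4c1 has the single candidate 4, so r4c1=4.

Answer: 3 4 2 1 / 1 2 4 3 / 2 3 1 4 / 4 1 3 2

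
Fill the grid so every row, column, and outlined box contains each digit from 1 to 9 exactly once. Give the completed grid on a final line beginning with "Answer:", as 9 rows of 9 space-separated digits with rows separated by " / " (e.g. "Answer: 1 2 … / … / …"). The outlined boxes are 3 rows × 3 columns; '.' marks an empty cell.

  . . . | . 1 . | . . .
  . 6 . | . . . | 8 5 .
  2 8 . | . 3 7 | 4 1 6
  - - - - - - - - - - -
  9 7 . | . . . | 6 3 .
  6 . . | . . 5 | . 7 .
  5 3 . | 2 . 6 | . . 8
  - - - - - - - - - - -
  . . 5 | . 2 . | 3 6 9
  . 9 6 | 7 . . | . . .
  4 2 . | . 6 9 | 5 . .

Step 1. [r7c2∈{1}] nothing but 1 survives at r7c2, so r7c2=1.
Step 2. [r5c2∈{4}] r5c2's peers cover all but 4, so r5c2=4.
Step 3. [r1c7∈{2,7,9}] col 7 places 7 nowhere but r1c7. So r1c7=7.
Step 4. [r8c6∈{1,3,4,8}] r8c6 is the only open cell in col 6 admitting 3, so r8c6=3.
Step 5. [r4c6∈{1,4,8}] in col 6, 1 fits only at r4c6. So r4c6=1.
Step 6. [r1c8∈{2,9}] in box 3, 9 fits only at r1c8 ⇒ r1c8=9.
Step 7. [r9c3∈{3,7,8}] row 9 places 3 nowhere but r9c3 ⇒ r9c3=3.
Step 8. [r2c3∈{1,4,7,9}] r2c3 is the only open cell in col 3 admitting 7, so r2c3=7.
Step 9. [r8c8∈{2,4,8}] col 8 places 2 nowhere but r8c8. So r8c8=2.
Step 10. [r5c7∈{1,2,9}] 2 has one home in col 7: r5c7, so r5c7=2.
Step 11. [r5c9∈{1}] only 1 remains possible at r5c9, so r5c9=1.
Step 12. [r1c4∈{4,5,6,8}] 6 has one home in row 1: r1c4, so r1c4=6.
Step 13. [r1c6∈{2,4,8}] across row 1, 8 lands solely at r1c6, so r1c6=8.
Step 14. [r5c3∈{8}] r5c3's peers cover all but 8, so r5c3=8.
Step 15. [r5c5∈{9}] r5c5 is down to just 9. So r5c5=9.
Step 16. [r2c5∈{4}] r2c5 has the single candidate 4 ⇒ r2c5=4.
Step 17. [r4c4∈{4,8}] across box 5, 4 lands solely at r4c4. So r4c4=4.
Step 18. [r7c4∈{8}] r7c4's peers cover all but 8. So r7c4=8.
Step 19. [r1c9∈{2,3}] 2 has one home in row 1: r1c9 ⇒ r1c9=2.
Step 20. [r3c4∈{5,9}] 5 has one home in row 3: r3c4. So r3c4=5.
Step 21. [r1c1∈{3}] r1c1's peers cover all but 3. So r1c1=3.
Step 22. [r6c3∈{1}] r6c3 has the single candidate 1 ⇒ r6c3=1.
Step 23. [r8c7∈{1}] r8c7's peers cover all but 1. So r8c7=1.
Step 24. [r8c5∈{5}] r8c5 is down to just 5. So r8c5=5.
Step 25. [r4c5∈{8}] r4c5 has the single candidate 8 ⇒ r4c5=8.
Step 26. [r8c9∈{4}] r8c9 is down to just 4, so r8c9=4.
Step 27. [r4c3∈{2}] r4c3's peers cover all but 2, so r4c3=2.
Step 28. [r1c2∈{5}] nothing but 5 survives at r1c2. So r1c2=5.
Step 29. [r6c8∈{4}] nothing but 4 survives at r6c8 ⇒ r6c8=4.
Step 30. [r6c5∈{7}] only 7 remains possible at r6c5, so r6c5=7.
Step 31. [r2c1∈{1}] r2c1 has the single candidate 1 ⇒ r2c1=1.
Step 32. [r3c3∈{9}] r3c3's peers cover all but 9. So r3c3=9.
Step 33. [r2c9∈{3}] r2c9's peers cover all but 3 ⇒ r2c9=3.
Step 34. [r4c9∈{5}] only 5 remains possible at r4c9, so r4c9=5.
Step 35. [r6c7∈{9}] only 9 remains possible at r6c7. So r6c7=9.
Step 36. [r9c4∈{1}] only 1 remains possible at r9c4 ⇒ r9c4=1.
Step 37. [r7c6∈{4}] r7c6 has the single candidate 4. So r7c6=4.
Step 38. [r7c1∈{7}] r7c1 has the single candidate 7 ⇒ r7c1=7.
Step 39. [r8c1∈{8}] only 8 remains possible at r8c1 ⇒ r8c1=8.
Step 40. [r2c6∈{2}] r2c6's peers cover all but 2 ⇒ r2c6=2.
Step 41. [r9c9∈{7}] nothing but 7 survives at r9c9 ⇒ r9c9=7.
Step 42. [r2c4∈{9}] only 9 remains possible at r2c4. So r2c4=9.
Step 43. [r9c8∈{8}] r9c8 is down to just 8 ⇒ r9c8=8.
Step 44. [r5c4∈{3}] only 3 remains possible at r5c4, so r5c4=3.
Step 45. [r1c3∈{4}] r1c3 is down to just 4. So r1c3=4.

Answer: 3 5 4 6 1 8 7 9 2 / 1 6 7 9 4 2 8 5 3 / 2 8 9 5 3 7 4 1 6 / 9 7 2 4 8 1 6 3 5 / 6 4 8 3 9 5 2 7 1 / 5 3 1 2 7 6 9 4 8 / 7 1 5 8 2 4 3 6 9 / 8 9 6 7 5 3 1 2 4 / 4 2 3 1 6 9 5 8 7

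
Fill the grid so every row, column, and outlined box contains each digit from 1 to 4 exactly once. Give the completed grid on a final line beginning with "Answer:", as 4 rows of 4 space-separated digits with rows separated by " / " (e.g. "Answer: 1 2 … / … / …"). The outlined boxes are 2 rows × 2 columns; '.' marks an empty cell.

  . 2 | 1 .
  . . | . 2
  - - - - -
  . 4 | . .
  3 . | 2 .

Step 1. [r4c2∈{1}] r4c2 has the single candidate 1, so r4c2=1.
Step 2. [r1c4∈{3,4}] in row 1, 3 fits only at r1c4. So r1c4=3.
Step 3. [r2c1∈{1,4}] in row 2, 1 fits only at r2c1 ⇒ r2c1=1.
Step 4. [r1c1∈{4}] nothing but 4 survives at r1c1 ⇒ r1c1=4.
Step 5. [r2c2∈{3}] r2c2 has the single candidate 3 ⇒ r2c2=3.
Step 6. [r3c4∈{1}] r3c4's peers cover all but 1 ⇒ r3c4=1.
Step 7. [r4c4∈{4}] r4c4 is down to just 4, so r4c4=4.
Step 8. [r2c3∈{4}] r2c3 is down to just 4 ⇒ r2c3=4.
Step 9. [r3c3∈{3}] r3c3 has the single candidate 3. So r3c3=3.
Step 10. [r3c1∈{2}] r3c1 is down to just 2. So r3c1=2.

Answer: 4 2 1 3 / 1 3 4 2 / 2 4 3 1 / 3 1 2 4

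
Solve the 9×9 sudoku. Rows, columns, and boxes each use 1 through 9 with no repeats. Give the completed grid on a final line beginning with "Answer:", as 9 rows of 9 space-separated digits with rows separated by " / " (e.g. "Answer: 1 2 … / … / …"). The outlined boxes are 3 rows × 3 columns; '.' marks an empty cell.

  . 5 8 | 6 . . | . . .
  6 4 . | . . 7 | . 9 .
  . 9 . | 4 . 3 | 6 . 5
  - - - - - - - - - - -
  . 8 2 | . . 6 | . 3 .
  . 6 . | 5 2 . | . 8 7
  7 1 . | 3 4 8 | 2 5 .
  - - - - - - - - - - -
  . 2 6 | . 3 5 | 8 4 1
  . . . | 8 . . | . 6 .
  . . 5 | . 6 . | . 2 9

Step 1. [r8c9∈{3}] only 3 remains possible at r8c9. So r8c9=3.
Step 2. [r7c1∈{9}] nothing but 9 survives at r7c1, so r7c1=9.
Step 3. [r4c4∈{1,7,9}] in col 4, 9 fits only at r4c4. So r4c4=9.
Step 4. [r5c6∈{1}] r5c6 is down to just 1 ⇒ r5c6=1.
Step 5. [r4c9∈{4}] nothing but 4 survives at r4c9, so r4c9=4.
Step 6. [r9c7∈{7}] r9c7's peers cover all but 7 ⇒ r9c7=7.
Step 7. [r3c3∈{1,7}] in box 1, 7 fits only at r3c3 ⇒ r3c3=7.
Step 8. [r3c8∈{1}] r3c8 is down to just 1 ⇒ r3c8=1.
Step 9. [r1c9∈{2}] r1c9 has the single candidate 2, so r1c9=2.
Step 10. [r9c4∈{1}] only 1 remains possible at r9c4 ⇒ r9c4=1.
Step 11. [r8c6∈{2,4,9}] row 8 places 2 nowhere but r8c6. So r8c6=2.
Step 12. [r9c1∈{3,4,8}] in row 9, 8 fits only at r9c1. So r9c1=8.
Step 13. [r2c7∈{3}] r2c7 is down to just 3. So r2c7=3.
Step 14. [r5c3∈{3,4,9}] across col 3, 3 lands solely at r5c3. So r5c3=3.
Step 15. [r2c3∈{1}] r2c3 is down to just 1. So r2c3=1.
Step 16. [r8c5∈{7,9}] row 8 places 9 nowhere but r8c5, so r8c5=9.
Step 17. [r8c1∈{1,4}] in row 8, 1 fits only at r8c1. So r8c1=1.
Step 18. [r2c9∈{8}] nothing but 8 survives at r2c9, so r2c9=8.
Step 19. [r8c7∈{5}] r8c7 has the single candidate 5 ⇒ r8c7=5.
Step 20. [r8c2∈{7}] r8c2 has the single candidate 7. So r8c2=7.
Step 21. [r5c1∈{4}] r5c1 is down to just 4, so r5c1=4.
Step 22. [r9c2∈{3}] r9c2's peers cover all but 3, so r9c2=3.
Step 23. [r3c1∈{2}] r3c1's peers cover all but 2, so r3c1=2.
Step 24. [r3c5∈{8}] nothing but 8 survives at r3c5. So r3c5=8.
Step 25. [r5c7∈{9}] nothing but 9 survives at r5c7. So r5c7=9.
Step 26. [r2c5∈{5}] r2c5's peers cover all but 5, so r2c5=5.
Step 27. [r1c8∈{7}] only 7 remains possible at r1c8 ⇒ r1c8=7.
Step 28. [r6c3∈{9}] nothing but 9 survives at r6c3 ⇒ r6c3=9.
Step 29. [r4c5∈{7}] r4c5's peers cover all but 7, so r4c5=7.
Step 30. [r1c6∈{9}] r1c6 has the single candidate 9. So r1c6=9.
Step 31. [r1c5∈{1}] r1c5's peers cover all but 1 ⇒ r1c5=1.
Step 32. [r4c7∈{1}] r4c7 has the single candidate 1 ⇒ r4c7=1.
Step 33. [r1c1∈{3}] only 3 remains possible at r1c1. So r1c1=3.
Step 34. [r7c4∈{7}] only 7 remains possible at r7c4. So r7c4=7.
Step 35. [r9c6∈{4}] r9c6 is down to just 4, so r9c6=4.
Step 36. [r1c7∈{4}] only 4 remains possible at r1c7, so r1c7=4.
Step 37. [r8c3∈{4}] nothing but 4 survives at r8c3, so r8c3=4.
Step 38. [r2c4∈{2}] r2c4 is down to just 2. So r2c4=2.
Step 39. [r4c1∈{5}] nothing but 5 survives at r4c1. So r4c1=5.
Step 40. [r6c9∈{6}] r6c9 has the single candidate 6 ⇒ r6c9=6.

Answer: 3 5 8 6 1 9 4 7 2 / 6 4 1 2 5 7 3 9 8 / 2 9 7 4 8 3 6 1 5 / 5 8 2 9 7 6 1 3 4 / 4 6 3 5 2 1 9 8 7 / 7 1 9 3 4 8 2 5 6 / 9 2 6 7 3 5 8 4 1 / 1 7 4 8 9 2 5 6 3 / 8 3 5 1 6 4 7 2 9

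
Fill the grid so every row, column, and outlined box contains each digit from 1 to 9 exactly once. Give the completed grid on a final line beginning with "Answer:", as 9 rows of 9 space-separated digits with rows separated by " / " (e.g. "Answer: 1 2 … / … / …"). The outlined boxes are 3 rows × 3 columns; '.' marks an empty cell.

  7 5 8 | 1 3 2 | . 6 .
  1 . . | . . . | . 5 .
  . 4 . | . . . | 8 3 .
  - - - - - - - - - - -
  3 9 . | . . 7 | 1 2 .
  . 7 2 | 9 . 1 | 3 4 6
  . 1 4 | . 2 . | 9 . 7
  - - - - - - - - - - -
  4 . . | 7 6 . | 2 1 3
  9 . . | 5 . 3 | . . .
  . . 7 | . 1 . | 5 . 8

Step 1. [r3c4∈{6}] nothing but 6 survives at r3c4 ⇒ r3c4=6.
Step 2. [r8c2∈{2,6,8}] in row 8, 2 fits only at r8c2. So r8c2=2.
Step 3. [r8c5∈{4,8}] in row 8, 8 fits only at r8c5 ⇒ r8c5=8.
Step 4. [r4c3∈{5,6}] in row 4, 6 fits only at r4c3, so r4c3=6.
Step 5. [r1c7∈{4}] r1c7 is down to just 4. So r1c7=4.
Step 6. [r4c4∈{4,8}] in row 4, 8 fits only at r4c4 ⇒ r4c4=8.
Step 7. [r3c3∈{9}] nothing but 9 survives at r3c3 ⇒ r3c3=9.
Step 8. [r2c5∈{4,7,9}] 9 has one home in col 5: r2c5. So r2c5=9.
Step 9. [r5c5∈{5}] nothing but 5 survives at r5c5. So r5c5=5.
Step 10. [r2c2∈{3,6}] 6 has one home in row 2: r2c2, so r2c2=6.
Step 11. [r2c4∈{4}] r2c4's peers cover all but 4, so r2c4=4.
Step 12. [r3c9∈{1,2}] row 3 places 1 nowhere but r3c9. So r3c9=1.
Step 13. [r9c8∈{9}] only 9 remains possible at r9c8 ⇒ r9c8=9.
Step 14. [r8c8∈{7}] r8c8 has the single candidate 7. So r8c8=7.
Step 15. [r6c8∈{8}] nothing but 8 survives at r6c8 ⇒ r6c8=8.
Step 16. [r7c6∈{9}] r7c6's peers cover all but 9 ⇒ r7c6=9.
Step 17. [r5c1∈{8}] r5c1 has the single candidate 8 ⇒ r5c1=8.
Step 18. [r3c5∈{7}] nothing but 7 survives at r3c5, so r3c5=7.
Step 19. [r8c7∈{6}] only 6 remains possible at r8c7. So r8c7=6.
Step 20. [r7c3∈{5}] only 5 remains possible at r7c3 ⇒ r7c3=5.
Step 21. [r2c6∈{8}] only 8 remains possible at r2c6 ⇒ r2c6=8.
Step 22. [r6c4∈{3}] nothing but 3 survives at r6c4. So r6c4=3.
Step 23. [r6c6∈{6}] r6c6's peers cover all but 6. So r6c6=6.
Step 24. [r4c9∈{5}] r4c9 is down to just 5 ⇒ r4c9=5.
Step 25. [r8c3∈{1}] r8c3 has the single candidate 1. So r8c3=1.
Step 26. [r4c5∈{4}] nothing but 4 survives at r4c5. So r4c5=4.
Step 27. [r9c4∈{2}] nothing but 2 survives at r9c4, so r9c4=2.
Step 28. [r3c1∈{2}] r3c1's peers cover all but 2. So r3c1=2.
Step 29. [r2c3∈{3}] only 3 remains possible at r2c3 ⇒ r2c3=3.
Step 30. [r9c2∈{3}] r9c2 has the single candidate 3, so r9c2=3.
Step 31. [r2c9∈{2}] nothing but 2 survives at r2c9. So r2c9=2.
Step 32. [r7c2∈{8}] only 8 remains possible at r7c2 ⇒ r7c2=8.
Step 33. [r6c1∈{5}] nothing but 5 survives at r6c1, so r6c1=5.
Step 34. [r9c1∈{6}] r9c1 has the single candidate 6. So r9c1=6.
Step 35. [r9c6∈{4}] only 4 remains possible at r9c6 ⇒ r9c6=4.
Step 36. [r2c7∈{7}] r2c7's peers cover all but 7. So r2c7=7.
Step 37. [r1c9∈{9}] only 9 remains possible at r1c9, so r1c9=9.
Step 38. [r8c9∈{4}] r8c9 has the single candidate 4 ⇒ r8c9=4.
Step 39. [r3c6∈{5}] r3c6's peers cover all but 5. So r3c6=5.

Answer: 7 5 8 1 3 2 4 6 9 / 1 6 3 4 9 8 7 5 2 / 2 4 9 6 7 5 8 3 1 / 3 9 6 8 4 7 1 2 5 / 8 7 2 9 5 1 3 4 6 / 5 1 4 3 2 6 9 8 7 / 4 8 5 7 6 9 2 1 3 / 9 2 1 5 8 3 6 7 4 / 6 3 7 2 1 4 5 9 8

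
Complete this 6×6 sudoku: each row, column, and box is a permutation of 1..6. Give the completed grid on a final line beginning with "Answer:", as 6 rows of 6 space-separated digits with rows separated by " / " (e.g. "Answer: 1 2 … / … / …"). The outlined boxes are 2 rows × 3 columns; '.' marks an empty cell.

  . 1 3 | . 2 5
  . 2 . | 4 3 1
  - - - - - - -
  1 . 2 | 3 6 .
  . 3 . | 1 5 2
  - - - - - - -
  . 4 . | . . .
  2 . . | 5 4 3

Step 1. [r6c2∈{6}] only 6 remains possible at r6c2, so r6c2=6.
Step 2. [r1c1∈{4,6}] 4 has one home in row 1: r1c1, so r1c1=4.
Step 3. [r4c1∈{6}] r4c1's peers cover all but 6, so r4c1=6.
Step 4. [r2c1∈{5}] r2c1 has the single candidate 5. So r2c1=5.
Step 5. [r6c3∈{1}] r6c3 has the single candidate 1, so r6c3=1.
Step 6. [r1c4∈{6}] r1c4 has the single candidate 6. So r1c4=6.
Step 7. [r5c6∈{6}] nothing but 6 survives at r5c6, so r5c6=6.
Step 8. [r5c3∈{5}] r5c3 has the single candidate 5. So r5c3=5.
Step 9. [r3c2∈{5}] r3c2 is down to just 5, so r3c2=5.
Step 10. [r3c6∈{4}] r3c6's peers cover all but 4, so r3c6=4.
Step 11. [r4c3∈{4}] r4c3 has the single candidate 4 ⇒ r4c3=4.
Step 12. [r2c3∈{6}] r2c3 has the single candidate 6, so r2c3=6.
Step 13. [r5c4∈{2}] nothing but 2 survives at r5c4 ⇒ r5c4=2.
Step 14. [r5c1∈{3}] nothing but 3 survives at r5c1, so r5c1=3.
Step 15. [r5c5∈{1}] only 1 remains possible at r5c5 ⇒ r5c5=1.

Answer: 4 1 3 6 2 5 / 5 2 6 4 3 1 / 1 5 2 3 6 4 / 6 3 4 1 5 2 / 3 4 5 2 1 6 / 2 6 1 5 4 3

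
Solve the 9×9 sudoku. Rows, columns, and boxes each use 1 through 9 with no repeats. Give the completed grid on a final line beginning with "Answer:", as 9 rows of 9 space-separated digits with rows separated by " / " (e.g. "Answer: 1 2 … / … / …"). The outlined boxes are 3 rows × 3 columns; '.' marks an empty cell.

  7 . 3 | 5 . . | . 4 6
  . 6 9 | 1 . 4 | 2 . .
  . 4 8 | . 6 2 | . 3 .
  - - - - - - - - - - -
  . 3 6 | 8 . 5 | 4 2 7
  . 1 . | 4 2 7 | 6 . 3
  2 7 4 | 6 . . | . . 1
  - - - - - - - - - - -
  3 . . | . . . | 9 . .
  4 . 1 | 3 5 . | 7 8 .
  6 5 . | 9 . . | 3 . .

Step 1. [r7c4∈{2,7}] in col 4, 2 fits only at r7c4, so r7c4=2.
Step 2. [r2c1∈{5}] r2c1 has the single candidate 5 ⇒ r2c1=5.
Step 3. [r9c3∈{2,7}] 2 has one home in col 3: r9c3. So r9c3=2.
Step 4. [r9c5∈{1,4,7,8}] row 9 places 7 nowhere but r9c5 ⇒ r9c5=7.
Step 5. [r9c6∈{1,8}] in row 9, 8 fits only at r9c6, so r9c6=8.
Step 6. [r7c8∈{1,5,6}] col 8 places 6 nowhere but r7c8, so r7c8=6.
Step 7. [r4c1∈{9}] r4c1 has the single candidate 9. So r4c1=9.
Step 8. [r1c7∈{1,8}] 1 has one home in row 1: r1c7. So r1c7=1.
Step 9. [r7c9∈{4,5}] r7c9 is the only open cell in row 7 admitting 5 ⇒ r7c9=5.
Step 10. [r2c5∈{3,8}] 3 has one home in row 2: r2c5. So r2c5=3.
Step 11. [r6c5∈{9}] only 9 remains possible at r6c5. So r6c5=9.
Step 12. [r6c8∈{5}] r6c8 is down to just 5, so r6c8=5.
Step 13. [r7c5∈{1,4}] row 7 places 4 nowhere but r7c5. So r7c5=4.
Step 14. [r7c6∈{1}] only 1 remains possible at r7c6, so r7c6=1.
Step 15. [r1c6∈{9}] only 9 remains possible at r1c6, so r1c6=9.
Step 16. [r2c8∈{7}] r2c8 is down to just 7. So r2c8=7.
Step 17. [r2c9∈{8}] r2c9's peers cover all but 8. So r2c9=8.
Step 18. [r8c9∈{2}] r8c9 is down to just 2, so r8c9=2.
Step 19. [r3c7∈{5}] r3c7's peers cover all but 5, so r3c7=5.
Step 20. [r3c1∈{1}] nothing but 1 survives at r3c1 ⇒ r3c1=1.
Step 21. [r1c5∈{8}] nothing but 8 survives at r1c5, so r1c5=8.
Step 22. [r6c6∈{3}] r6c6 is down to just 3, so r6c6=3.
Step 23. [r9c9∈{4}] only 4 remains possible at r9c9 ⇒ r9c9=4.
Step 24. [r5c3∈{5}] r5c3 has the single candidate 5. So r5c3=5.
Step 25. [r8c2∈{9}] only 9 remains possible at r8c2. So r8c2=9.
Step 26. [r9c8∈{1}] r9c8 is down to just 1, so r9c8=1.
Step 27. [r1c2∈{2}] only 2 remains possible at r1c2 ⇒ r1c2=2.
Step 28. [r7c2∈{8}] r7c2 has the single candidate 8 ⇒ r7c2=8.
Step 29. [r7c3∈{7}] r7c3 is down to just 7 ⇒ r7c3=7.
Step 30. [r6c7∈{8}] r6c7 is down to just 8 ⇒ r6c7=8.
Step 31. [r3c4∈{7}] only 7 remains possible at r3c4 ⇒ r3c4=7.
Step 32. [r3c9∈{9}] only 9 remains possible at r3c9. So r3c9=9.
Step 33. [r8c6∈{6}] only 6 remains possible at r8c6, so r8c6=6.
Step 34. [r5c8∈{9}] r5c8 has the single candidate 9, so r5c8=9.
Step 35. [r5c1∈{8}] nothing but 8 survives at r5c1, so r5c1=8.
Step 36. [r4c5∈{1}] r4c5 has the single candidate 1, so r4c5=1.

Answer: 7 2 3 5 8 9 1 4 6 / 5 6 9 1 3 4 2 7 8 / 1 4 8 7 6 2 5 3 9 / 9 3 6 8 1 5 4 2 7 / 8 1 5 4 2 7 6 9 3 / 2 7 4 6 9 3 8 5 1 / 3 8 7 2 4 1 9 6 5 / 4 9 1 3 5 6 7 8 2 / 6 5 2 9 7 8 3 1 4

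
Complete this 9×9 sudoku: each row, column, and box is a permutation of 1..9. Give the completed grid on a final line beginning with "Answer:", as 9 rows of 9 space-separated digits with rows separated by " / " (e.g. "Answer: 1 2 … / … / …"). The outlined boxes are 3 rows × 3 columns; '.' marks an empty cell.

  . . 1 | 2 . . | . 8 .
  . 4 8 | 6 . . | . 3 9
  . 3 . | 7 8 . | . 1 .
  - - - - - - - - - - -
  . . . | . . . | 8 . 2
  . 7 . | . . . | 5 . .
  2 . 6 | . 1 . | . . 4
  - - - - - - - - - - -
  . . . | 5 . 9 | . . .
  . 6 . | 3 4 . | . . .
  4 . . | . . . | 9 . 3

Step 1. [r2c5∈{5}] r2c5's peers cover all but 5. So r2c5=5.
Step 2. [r3c3∈{2,5,9}] box 1 places 2 nowhere but r3c3 ⇒ r3c3=2.
Step 3. [r3c1∈{5,6,9}] in row 3, 9 fits only at r3c1, so r3c1=9.
Step 4. [r1c2∈{5}] r1c2 is down to just 5 ⇒ r1c2=5.
Step 5. [r8c3∈{5,7,9}] across row 8, 9 lands solely at r8c3. So r8c3=9.
Step 6. [r6c6∈{3,5,7,8}] row 6 places 5 nowhere but r6c6. So r6c6=5.
Step 7. [r9c4∈{1,8}] 1 has one home in col 4: r9c4, so r9c4=1.
Step 8. [r7c8∈{2,4,6,7}] 4 has one home in col 8: r7c8 ⇒ r7c8=4.
Step 9. [r5c9∈{1,6}] across box 6, 1 lands solely at r5c9. So r5c9=1.
Step 10. [r2c1∈{7}] nothing but 7 survives at r2c1 ⇒ r2c1=7.
Step 11. [r3c6∈{4}] r3c6 has the single candidate 4, so r3c6=4.
Step 12. [r3c7∈{6}] only 6 remains possible at r3c7 ⇒ r3c7=6.
Step 13. [r7c9∈{6,7,8}] 6 has one home in col 9: r7c9, so r7c9=6.
Step 14. [r8c9∈{5,7,8}] in col 9, 8 fits only at r8c9, so r8c9=8.
Step 15. [r9c6∈{2,6,7,8}] 8 has one home in box 8: r9c6 ⇒ r9c6=8.
Step 16. [r9c5∈{2,6,7}] in row 9, 6 fits only at r9c5. So r9c5=6.
Step 17. [r1c5∈{3,9}] across row 1, 9 lands solely at r1c5 ⇒ r1c5=9.
Step 18. [r9c2∈{2}] only 2 remains possible at r9c2. So r9c2=2.
Step 19. [r8c8∈{2,5,7}] 2 has one home in col 8: r8c8. So r8c8=2.
Step 20. [r5c6∈{2,3,6}] col 6 places 2 nowhere but r5c6 ⇒ r5c6=2.
Step 21. [r5c5∈{3}] r5c5 is down to just 3, so r5c5=3.
Step 22. [r5c1∈{8}] r5c1 is down to just 8. So r5c1=8.
Step 23. [r8c6∈{7}] only 7 remains possible at r8c6, so r8c6=7.
Step 24. [r8c1∈{1,5}] row 8 places 5 nowhere but r8c1. So r8c1=5.
Step 25. [r6c2∈{9}] r6c2 has the single candidate 9, so r6c2=9.
Step 26. [r6c8∈{7}] r6c8 is down to just 7, so r6c8=7.
Step 27. [r7c7∈{1,7}] r7c7 is the only open cell in box 9 admitting 7 ⇒ r7c7=7.
Step 28. [r5c3∈{4}] r5c3 is down to just 4 ⇒ r5c3=4.
Step 29. [r4c2∈{1}] nothing but 1 survives at r4c2, so r4c2=1.
Step 30. [r7c3∈{3}] r7c3 has the single candidate 3, so r7c3=3.
Step 31. [r5c4∈{9}] r5c4's peers cover all but 9 ⇒ r5c4=9.
Step 32. [r4c8∈{6,9}] in row 4, 9 fits only at r4c8, so r4c8=9.
Step 33. [r7c5∈{2}] nothing but 2 survives at r7c5. So r7c5=2.
Step 34. [r1c1∈{6}] only 6 remains possible at r1c1, so r1c1=6.
Step 35. [r3c9∈{5}] only 5 remains possible at r3c9 ⇒ r3c9=5.
Step 36. [r4c6∈{6}] only 6 remains possible at r4c6. So r4c6=6.
Step 37. [r7c1∈{1}] nothing but 1 survives at r7c1. So r7c1=1.
Step 38. [r8c7∈{1}] r8c7's peers cover all but 1. So r8c7=1.
Step 39. [r2c6∈{1}] only 1 remains possible at r2c6 ⇒ r2c6=1.
Step 40. [r9c3∈{7}] r9c3 is down to just 7, so r9c3=7.
Step 41. [r4c4∈{4}] only 4 remains possible at r4c4. So r4c4=4.
Step 42. [r1c7∈{4}] only 4 remains possible at r1c7. So r1c7=4.
Step 43. [r5c8∈{6}] r5c8's peers cover all but 6 ⇒ r5c8=6.
Step 44. [r2c7∈{2}] r2c7 has the single candidate 2, so r2c7=2.
Step 45. [r4c5∈{7}] nothing but 7 survives at r4c5, so r4c5=7.
Step 46. [r6c4∈{8}] r6c4 is down to just 8. So r6c4=8.
Step 47. [r4c3∈{5}] r4c3 has the single candidate 5. So r4c3=5.
Step 48. [r1c9∈{7}] nothing but 7 survives at r1c9. So r1c9=7.
Step 49. [r7c2∈{8}] r7c2 is down to just 8. So r7c2=8.
Step 50. [r1c6∈{3}] only 3 remains possible at r1c6 ⇒ r1c6=3.
Step 51. [r9c8∈{5}] r9c8 has the single candidate 5. So r9c8=5.
Step 52. [r6c7∈{3}] r6c7 is down to just 3. So r6c7=3.
Step 53. [r4c1∈{3}] r4c1 has the single candidate 3, so r4c1=3.

Answer: 6 5 1 2 9 3 4 8 7 / 7 4 8 6 5 1 2 3 9 / 9 3 2 7 8 4 6 1 5 / 3 1 5 4 7 6 8 9 2 / 8 7 4 9 3 2 5 6 1 / 2 9 6 8 1 5 3 7 4 / 1 8 3 5 2 9 7 4 6 / 5 6 9 3 4 7 1 2 8 / 4 2 7 1 6 8 9 5 3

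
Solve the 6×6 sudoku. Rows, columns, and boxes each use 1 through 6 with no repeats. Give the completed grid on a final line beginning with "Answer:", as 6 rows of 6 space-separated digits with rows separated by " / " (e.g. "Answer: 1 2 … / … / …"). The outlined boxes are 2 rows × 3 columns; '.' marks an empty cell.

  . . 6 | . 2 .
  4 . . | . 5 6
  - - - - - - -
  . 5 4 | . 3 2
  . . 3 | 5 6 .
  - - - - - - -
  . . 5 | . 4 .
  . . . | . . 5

Step 1. [r6c5∈{1}] r6c5's peers cover all but 1, so r6c5=1.
Step 2. [r6c3∈{2}] nothing but 2 survives at r6c3 ⇒ r6c3=2.
Step 3. [r5c6∈{3}] nothing but 3 survives at r5c6. So r5c6=3.
Step 4. [r3c4∈{1}] nothing but 1 survives at r3c4, so r3c4=1.
Step 5. [r2c2∈{1,2,3}] row 2 places 2 nowhere but r2c2, so r2c2=2.
Step 6. [r1c6∈{1,4}] 1 has one home in col 6: r1c6. So r1c6=1.
Step 7. [r1c2∈{3}] only 3 remains possible at r1c2 ⇒ r1c2=3.
Step 8. [r6c4∈{6}] r6c4's peers cover all but 6, so r6c4=6.
Step 9. [r4c2∈{1}] r4c2 has the single candidate 1. So r4c2=1.
Step 10. [r5c1∈{1,6}] across row 5, 1 lands solely at r5c1 ⇒ r5c1=1.
Step 11. [r5c4∈{2}] r5c4's peers cover all but 2. So r5c4=2.
Step 12. [r5c2∈{6}] r5c2 is down to just 6. So r5c2=6.
Step 13. [r1c1∈{5}] r1c1's peers cover all but 5. So r1c1=5.
Step 14. [r4c1∈{2}] r4c1 is down to just 2, so r4c1=2.
Step 15. [r2c3∈{1}] r2c3 is down to just 1 ⇒ r2c3=1.
Step 16. [r2c4∈{3}] r2c4 has the single candidate 3, so r2c4=3.
Step 17. [r1c4∈{4}] r1c4 is down to just 4. So r1c4=4.
Step 18. [r6c2∈{4}] only 4 remains possible at r6c2 ⇒ r6c2=4.
Step 19. [r3c1∈{6}] r3c1 is down to just 6, so r3c1=6.
Step 20. [r6c1∈{3}] nothing but 3 survives at r6c1, so r6c1=3.
Step 21. [r4c6∈{4}] only 4 remains possible at r4c6 ⇒ r4c6=4.

Answer: 5 3 6 4 2 1 / 4 2 1 3 5 6 / 6 5 4 1 3 2 / 2 1 3 5 6 4 / 1 6 5 2 4 3 / 3 4 2 6 1 5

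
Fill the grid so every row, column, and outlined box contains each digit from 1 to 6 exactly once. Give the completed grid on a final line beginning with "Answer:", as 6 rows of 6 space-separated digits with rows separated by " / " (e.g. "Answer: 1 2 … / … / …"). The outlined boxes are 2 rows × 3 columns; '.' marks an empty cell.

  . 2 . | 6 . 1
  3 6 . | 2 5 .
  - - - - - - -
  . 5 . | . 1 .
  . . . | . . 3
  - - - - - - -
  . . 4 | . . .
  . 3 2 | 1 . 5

Step 1. [r4c2∈{1,4}] 4 has one home in col 2: r4c2. So r4c2=4.
Step 2. [r6c1∈{6}] only 6 remains possible at r6c1, so r6c1=6.
Step 3. [r3c1∈{2}] r3c1 is down to just 2, so r3c1=2.
Step 4. [r1c5∈{3,4}] 3 has one home in row 1: r1c5 ⇒ r1c5=3.
Step 5. [r5c6∈{2,6}] col 6 places 2 nowhere but r5c6, so r5c6=2.
Step 6. [r3c6∈{4,6}] r3c6 is the only open cell in col 6 admitting 6. So r3c6=6.
Step 7. [r5c1∈{1,5}] in row 5, 5 fits only at r5c1, so r5c1=5.
Step 8. [r4c3∈{1,6}] across row 4, 6 lands solely at r4c3 ⇒ r4c3=6.
Step 9. [r6c5∈{4}] only 4 remains possible at r6c5, so r6c5=4.
Step 10. [r1c1∈{4}] only 4 remains possible at r1c1 ⇒ r1c1=4.
Step 11. [r4c5∈{2}] r4c5 is down to just 2 ⇒ r4c5=2.
Step 12. [r4c1∈{1}] r4c1 is down to just 1 ⇒ r4c1=1.
Step 13. [r5c2∈{1}] only 1 remains possible at r5c2, so r5c2=1.
Step 14. [r3c3∈{3}] only 3 remains possible at r3c3, so r3c3=3.
Step 15. [r5c4∈{3}] r5c4's peers cover all but 3. So r5c4=3.
Step 16. [r2c6∈{4}] r2c6's peers cover all but 4 ⇒ r2c6=4.
Step 17. [r5c5∈{6}] r5c5's peers cover all but 6, so r5c5=6.
Step 18. [r1c3∈{5}] r1c3 has the single candidate 5. So r1c3=5.
Step 19. [r2c3∈{1}] r2c3 has the single candidate 1 ⇒ r2c3=1.
Step 20. [r4c4∈{5}] r4c4 has the single candidate 5. So r4c4=5.
Step 21. [r3c4∈{4}] r3c4 has the single candidate 4, so r3c4=4.

Answer: 4 2 5 6 3 1 / 3 6 1 2 5 4 / 2 5 3 4 1 6 / 1 4 6 5 2 3 / 5 1 4 3 6 2 / 6 3 2 1 4 5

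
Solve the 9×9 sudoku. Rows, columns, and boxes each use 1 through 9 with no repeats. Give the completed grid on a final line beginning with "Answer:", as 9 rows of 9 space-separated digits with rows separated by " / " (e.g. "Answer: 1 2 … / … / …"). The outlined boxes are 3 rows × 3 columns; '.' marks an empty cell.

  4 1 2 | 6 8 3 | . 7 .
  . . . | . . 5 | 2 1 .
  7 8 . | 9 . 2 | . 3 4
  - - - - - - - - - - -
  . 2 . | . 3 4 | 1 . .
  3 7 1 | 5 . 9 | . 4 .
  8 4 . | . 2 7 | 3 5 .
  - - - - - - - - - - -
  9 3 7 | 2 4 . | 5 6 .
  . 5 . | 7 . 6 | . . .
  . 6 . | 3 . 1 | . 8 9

Step 1. [r6c9∈{6}] r6c9's peers cover all but 6, so r6c9=6.
Step 2. [r2c1∈{6}] nothing but 6 survives at r2c1. So r2c1=6.
Step 3. [r2c9∈{8}] r2c9 has the single candidate 8 ⇒ r2c9=8.
Step 4. [r8c7∈{4}] r8c7's peers cover all but 4, so r8c7=4.
Step 5. [r8c1∈{1,2}] r8c1 is the only open cell in col 1 admitting 1 ⇒ r8c1=1.
Step 6. [r4c3∈{5,6,9}] row 4 places 6 nowhere but r4c3. So r4c3=6.
Step 7. [r2c2∈{9}] nothing but 9 survives at r2c2, so r2c2=9.
Step 8. [r8c8∈{2}] only 2 remains possible at r8c8. So r8c8=2.
Step 9. [r6c4∈{1}] r6c4 is down to just 1 ⇒ r6c4=1.
Step 10. [r3c3∈{5}] only 5 remains possible at r3c3 ⇒ r3c3=5.
Step 11. [r8c9∈{3}] nothing but 3 survives at r8c9 ⇒ r8c9=3.
Step 12. [r5c7∈{8}] nothing but 8 survives at r5c7 ⇒ r5c7=8.
Step 13. [r1c9∈{5}] only 5 remains possible at r1c9 ⇒ r1c9=5.
Step 14. [r2c5∈{7}] r2c5 has the single candidate 7 ⇒ r2c5=7.
Step 15. [r4c9∈{7}] nothing but 7 survives at r4c9 ⇒ r4c9=7.
Step 16. [r9c1∈{2}] only 2 remains possible at r9c1. So r9c1=2.
Step 17. [r7c9∈{1}] r7c9 is down to just 1 ⇒ r7c9=1.
Step 18. [r8c3∈{8}] r8c3 is down to just 8, so r8c3=8.
Step 19. [r4c4∈{8}] r4c4's peers cover all but 8, so r4c4=8.
Step 20. [r6c3∈{9}] r6c3's peers cover all but 9. So r6c3=9.
Step 21. [r5c5∈{6}] r5c5 has the single candidate 6 ⇒ r5c5=6.
Step 22. [r2c3∈{3}] r2c3 is down to just 3, so r2c3=3.
Step 23. [r7c6∈{8}] only 8 remains possible at r7c6. So r7c6=8.
Step 24. [r2c4∈{4}] r2c4 is down to just 4. So r2c4=4.
Step 25. [r1c7∈{9}] nothing but 9 survives at r1c7, so r1c7=9.
Step 26. [r5c9∈{2}] r5c9 is down to just 2, so r5c9=2.
Step 27. [r9c5∈{5}] nothing but 5 survives at r9c5 ⇒ r9c5=5.
Step 28. [r3c7∈{6}] r3c7 has the single candidate 6, so r3c7=6.
Step 29. [r9c3∈{4}] only 4 remains possible at r9c3 ⇒ r9c3=4.
Step 30. [r4c1∈{5}] nothing but 5 survives at r4c1, so r4c1=5.
Step 31. [r9c7∈{7}] r9c7 has the single candidate 7, so r9c7=7.
Step 32. [r8c5∈{9}] r8c5's peers cover all but 9, so r8c5=9.
Step 33. [r4c8∈{9}] r4c8 is down to just 9 ⇒ r4c8=9.
Step 34. [r3c5∈{1}] nothing but 1 survives at r3c5, so r3c5=1.

Answer: 4 1 2 6 8 3 9 7 5 / 6 9 3 4 7 5 2 1 8 / 7 8 5 9 1 2 6 3 4 / 5 2 6 8 3 4 1 9 7 / 3 7 1 5 6 9 8 4 2 / 8 4 9 1 2 7 3 5 6 / 9 3 7 2 4 8 5 6 1 / 1 5 8 7 9 6 4 2 3 / 2 6 4 3 5 1 7 8 9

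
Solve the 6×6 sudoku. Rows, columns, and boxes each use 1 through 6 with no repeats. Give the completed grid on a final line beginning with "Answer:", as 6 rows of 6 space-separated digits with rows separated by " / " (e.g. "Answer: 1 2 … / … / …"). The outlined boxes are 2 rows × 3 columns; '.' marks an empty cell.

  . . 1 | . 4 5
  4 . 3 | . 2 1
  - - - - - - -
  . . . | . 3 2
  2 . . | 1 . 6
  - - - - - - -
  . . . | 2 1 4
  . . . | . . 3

Step 1. [r1c1∈{6}] r1c1 is down to just 6, so r1c1=6.
Step 2. [r2c2∈{5}] r2c2 is down to just 5, so r2c2=5.
Step 3. [r6c3∈{2,4,5,6}] in col 3, 2 fits only at r6c3 ⇒ r6c3=2.
Step 4. [r6c2∈{1,4,6}] row 6 places 4 nowhere but r6c2. So r6c2=4.
Step 5. [r4c5∈{5}] nothing but 5 survives at r4c5 ⇒ r4c5=5.
Step 6. [r3c2∈{1,6}] 1 has one home in col 2: r3c2, so r3c2=1.
Step 7. [r3c3∈{4,5,6}] in row 3, 6 fits only at r3c3 ⇒ r3c3=6.
Step 8. [r3c1∈{5}] nothing but 5 survives at r3c1 ⇒ r3c1=5.
Step 9. [r5c1∈{3}] r5c1's peers cover all but 3, so r5c1=3.
Step 10. [r6c4∈{5,6}] r6c4 is the only open cell in row 6 admitting 5, so r6c4=5.
Step 11. [r3c4∈{4}] r3c4's peers cover all but 4. So r3c4=4.
Step 12. [r6c1∈{1}] r6c1's peers cover all but 1, so r6c1=1.
Step 13. [r6c5∈{6}] only 6 remains possible at r6c5, so r6c5=6.
Step 14. [r1c2∈{2}] r1c2's peers cover all but 2. So r1c2=2.
Step 15. [r4c3∈{4}] nothing but 4 survives at r4c3, so r4c3=4.
Step 16. [r5c3∈{5}] only 5 remains possible at r5c3, so r5c3=5.
Step 17. [r2c4∈{6}] r2c4 is down to just 6 ⇒ r2c4=6.
Step 18. [r4c2∈{3}] r4c2 has the single candidate 3. So r4c2=3.
Step 19. [r5c2∈{6}] nothing but 6 survives at r5c2 ⇒ r5c2=6.
Step 20. [r1c4∈{3}] r1c4 is down to just 3. So r1c4=3.

Answer: 6 2 1 3 4 5 / 4 5 3 6 2 1 / 5 1 6 4 3 2 / 2 3 4 1 5 6 / 3 6 5 2 1 4 / 1 4 2 5 6 3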